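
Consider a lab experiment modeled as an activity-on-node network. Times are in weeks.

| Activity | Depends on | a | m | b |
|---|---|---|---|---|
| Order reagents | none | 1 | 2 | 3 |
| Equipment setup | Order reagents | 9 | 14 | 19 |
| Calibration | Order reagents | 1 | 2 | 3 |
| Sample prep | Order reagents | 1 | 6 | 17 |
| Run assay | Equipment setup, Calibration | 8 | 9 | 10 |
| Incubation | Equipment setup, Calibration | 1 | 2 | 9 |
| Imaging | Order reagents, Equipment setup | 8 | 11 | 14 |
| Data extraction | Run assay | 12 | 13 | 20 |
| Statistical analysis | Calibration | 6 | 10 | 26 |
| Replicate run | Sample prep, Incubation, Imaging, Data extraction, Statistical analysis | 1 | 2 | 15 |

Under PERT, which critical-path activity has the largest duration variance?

Replicate run

te_Order reagents = (1 + 4·2 + 3)/6 = 12/6 = 2; σ²_Order reagents = ((3−1)/6)² = 0.111
te_Equipment setup = (9 + 4·14 + 19)/6 = 84/6 = 14; σ²_Equipment setup = ((19−9)/6)² = 2.778
te_Calibration = (1 + 4·2 + 3)/6 = 12/6 = 2; σ²_Calibration = ((3−1)/6)² = 0.111
te_Sample prep = (1 + 4·6 + 17)/6 = 42/6 = 7; σ²_Sample prep = ((17−1)/6)² = 7.111
te_Run assay = (8 + 4·9 + 10)/6 = 54/6 = 9; σ²_Run assay = ((10−8)/6)² = 0.111
te_Incubation = (1 + 4·2 + 9)/6 = 18/6 = 3; σ²_Incubation = ((9−1)/6)² = 1.778
te_Imaging = (8 + 4·11 + 14)/6 = 66/6 = 11; σ²_Imaging = ((14−8)/6)² = 1.000
te_Data extraction = (12 + 4·13 + 20)/6 = 84/6 = 14; σ²_Data extraction = ((20−12)/6)² = 1.778
te_Statistical analysis = (6 + 4·10 + 26)/6 = 72/6 = 12; σ²_Statistical analysis = ((26−6)/6)² = 11.111
te_Replicate run = (1 + 4·2 + 15)/6 = 24/6 = 4; σ²_Replicate run = ((15−1)/6)² = 5.444

Forward pass:
ES_Order reagents = 0; EF_Order reagents = 2
ES_Equipment setup = 2; EF_Equipment setup = 2+14 = 16
ES_Calibration = 2; EF_Calibration = 2+2 = 4
ES_Sample prep = 2; EF_Sample prep = 2+7 = 9
ES_Run assay = max(EF_Equipment setup=16, EF_Calibration=4) = 16; EF_Run assay = 16+9 = 25
ES_Incubation = max(EF_Equipment setup=16, EF_Calibration=4) = 16; EF_Incubation = 16+3 = 19
ES_Imaging = max(EF_Order reagents=2, EF_Equipment setup=16) = 16; EF_Imaging = 16+11 = 27
ES_Data extraction = 25; EF_Data extraction = 25+14 = 39
ES_Statistical analysis = 4; EF_Statistical analysis = 4+12 = 16
ES_Replicate run = max(EF_Sample prep=9, EF_Incubation=19, EF_Imaging=27, EF_Data extraction=39, EF_Statistical analysis=16) = 39; EF_Replicate run = 39+4 = 43
Expected project duration μ = 43 weeks. Critical path: Order reagents → Equipment setup → Run assay → Data extraction → Replicate run.

Variances on critical path: σ²_Order reagents=0.111, σ²_Equipment setup=2.778, σ²_Run assay=0.111, σ²_Data extraction=1.778, σ²_Replicate run=5.444.
Largest is σ²_Replicate run = 5.444.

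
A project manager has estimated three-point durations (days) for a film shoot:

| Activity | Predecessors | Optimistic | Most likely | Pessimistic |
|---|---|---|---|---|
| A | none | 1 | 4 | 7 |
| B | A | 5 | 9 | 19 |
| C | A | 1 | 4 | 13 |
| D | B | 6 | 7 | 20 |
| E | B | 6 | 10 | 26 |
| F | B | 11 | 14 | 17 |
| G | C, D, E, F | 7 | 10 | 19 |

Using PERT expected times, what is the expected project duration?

te_A = (1 + 4·4 + 7)/6 = 24/6 = 4
te_B = (5 + 4·9 + 19)/6 = 60/6 = 10
te_C = (1 + 4·4 + 13)/6 = 30/6 = 5
te_D = (6 + 4·7 + 20)/6 = 54/6 = 9
te_E = (6 + 4·10 + 26)/6 = 72/6 = 12
te_F = (11 + 4·14 + 17)/6 = 84/6 = 14
te_G = (7 + 4·10 + 19)/6 = 66/6 = 11

Forward pass:
ES_A = 0; EF_A = 4
ES_B = 4; EF_B = 4+10 = 14
ES_C = 4; EF_C = 4+5 = 9
ES_D = 14; EF_D = 14+9 = 23
ES_E = 14; EF_E = 14+12 = 26
ES_F = 14; EF_F = 14+14 = 28
ES_G = max(EF_C=9, EF_D=23, EF_E=26, EF_F=28) = 28; EF_G = 28+11 = 39
Expected project duration μ = 39 days. Critical path: A → B → F → G.

39 days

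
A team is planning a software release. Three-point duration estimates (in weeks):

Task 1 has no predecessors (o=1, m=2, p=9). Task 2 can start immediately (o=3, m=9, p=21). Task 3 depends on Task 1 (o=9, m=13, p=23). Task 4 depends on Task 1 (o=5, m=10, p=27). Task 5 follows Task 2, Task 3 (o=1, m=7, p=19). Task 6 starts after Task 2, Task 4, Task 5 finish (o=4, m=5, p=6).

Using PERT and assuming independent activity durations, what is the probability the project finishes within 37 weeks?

0.958

te_Task 1 = (1 + 4·2 + 9)/6 = 18/6 = 3; σ²_Task 1 = ((9−1)/6)² = 1.778
te_Task 2 = (3 + 4·9 + 21)/6 = 60/6 = 10; σ²_Task 2 = ((21−3)/6)² = 9.000
te_Task 3 = (9 + 4·13 + 23)/6 = 84/6 = 14; σ²_Task 3 = ((23−9)/6)² = 5.444
te_Task 4 = (5 + 4·10 + 27)/6 = 72/6 = 12; σ²_Task 4 = ((27−5)/6)² = 13.444
te_Task 5 = (1 + 4·7 + 19)/6 = 48/6 = 8; σ²_Task 5 = ((19−1)/6)² = 9.000
te_Task 6 = (4 + 4·5 + 6)/6 = 30/6 = 5; σ²_Task 6 = ((6−4)/6)² = 0.111

Forward pass:
ES_Task 1 = 0; EF_Task 1 = 3
ES_Task 2 = 0; EF_Task 2 = 10
ES_Task 3 = 3; EF_Task 3 = 3+14 = 17
ES_Task 4 = 3; EF_Task 4 = 3+12 = 15
ES_Task 5 = max(EF_Task 2=10, EF_Task 3=17) = 17; EF_Task 5 = 17+8 = 25
ES_Task 6 = max(EF_Task 2=10, EF_Task 4=15, EF_Task 5=25) = 25; EF_Task 6 = 25+5 = 30
Expected project duration μ = 30 weeks. Critical path: Task 1 → Task 3 → Task 5 → Task 6.

Variance along critical path = 1.778 + 5.444 + 9.000 + 0.111 = 16.333; σ = √16.333 = 4.041 weeks.
Z = (37 − 30) / 4.041 = 1.732
P(T ≤ 37) = Φ(1.732) ≈ 0.958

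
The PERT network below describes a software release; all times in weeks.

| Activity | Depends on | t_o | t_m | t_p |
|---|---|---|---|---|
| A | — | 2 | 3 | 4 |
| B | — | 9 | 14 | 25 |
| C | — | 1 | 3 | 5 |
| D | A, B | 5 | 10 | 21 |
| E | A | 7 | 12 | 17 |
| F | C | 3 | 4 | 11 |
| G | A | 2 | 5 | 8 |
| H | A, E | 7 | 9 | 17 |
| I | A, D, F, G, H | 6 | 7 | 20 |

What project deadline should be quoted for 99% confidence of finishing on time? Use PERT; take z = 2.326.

te_A = (2 + 4·3 + 4)/6 = 18/6 = 3; σ²_A = ((4−2)/6)² = 0.111
te_B = (9 + 4·14 + 25)/6 = 90/6 = 15; σ²_B = ((25−9)/6)² = 7.111
te_C = (1 + 4·3 + 5)/6 = 18/6 = 3; σ²_C = ((5−1)/6)² = 0.444
te_D = (5 + 4·10 + 21)/6 = 66/6 = 11; σ²_D = ((21−5)/6)² = 7.111
te_E = (7 + 4·12 + 17)/6 = 72/6 = 12; σ²_E = ((17−7)/6)² = 2.778
te_F = (3 + 4·4 + 11)/6 = 30/6 = 5; σ²_F = ((11−3)/6)² = 1.778
te_G = (2 + 4·5 + 8)/6 = 30/6 = 5; σ²_G = ((8−2)/6)² = 1.000
te_H = (7 + 4·9 + 17)/6 = 60/6 = 10; σ²_H = ((17−7)/6)² = 2.778
te_I = (6 + 4·7 + 20)/6 = 54/6 = 9; σ²_I = ((20−6)/6)² = 5.444

Forward pass:
ES_A = 0; EF_A = 3
ES_B = 0; EF_B = 15
ES_C = 0; EF_C = 3
ES_D = max(EF_A=3, EF_B=15) = 15; EF_D = 15+11 = 26
ES_E = 3; EF_E = 3+12 = 15
ES_F = 3; EF_F = 3+5 = 8
ES_G = 3; EF_G = 3+5 = 8
ES_H = max(EF_A=3, EF_E=15) = 15; EF_H = 15+10 = 25
ES_I = max(EF_A=3, EF_D=26, EF_F=8, EF_G=8, EF_H=25) = 26; EF_I = 26+9 = 35
Expected project duration μ = 35 weeks. Critical path: B → D → I.

Variance along critical path = 7.111 + 7.111 + 5.444 = 19.667; σ = 4.435 weeks.
D = μ + z·σ = 35 + 2.326·4.435 = 45.3 weeks

45.3 weeks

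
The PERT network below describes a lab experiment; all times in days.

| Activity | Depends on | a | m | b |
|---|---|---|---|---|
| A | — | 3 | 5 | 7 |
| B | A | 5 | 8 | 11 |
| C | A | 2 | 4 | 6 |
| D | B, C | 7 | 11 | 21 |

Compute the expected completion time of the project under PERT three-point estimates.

te_A = (3 + 4·5 + 7)/6 = 30/6 = 5
te_B = (5 + 4·8 + 11)/6 = 48/6 = 8
te_C = (2 + 4·4 + 6)/6 = 24/6 = 4
te_D = (7 + 4·11 + 21)/6 = 72/6 = 12

Forward pass:
ES_A = 0; EF_A = 5
ES_B = 5; EF_B = 5+8 = 13
ES_C = 5; EF_C = 5+4 = 9
ES_D = max(EF_B=13, EF_C=9) = 13; EF_D = 13+12 = 25
Expected project duration μ = 25 days. Critical path: A → B → D.

25 days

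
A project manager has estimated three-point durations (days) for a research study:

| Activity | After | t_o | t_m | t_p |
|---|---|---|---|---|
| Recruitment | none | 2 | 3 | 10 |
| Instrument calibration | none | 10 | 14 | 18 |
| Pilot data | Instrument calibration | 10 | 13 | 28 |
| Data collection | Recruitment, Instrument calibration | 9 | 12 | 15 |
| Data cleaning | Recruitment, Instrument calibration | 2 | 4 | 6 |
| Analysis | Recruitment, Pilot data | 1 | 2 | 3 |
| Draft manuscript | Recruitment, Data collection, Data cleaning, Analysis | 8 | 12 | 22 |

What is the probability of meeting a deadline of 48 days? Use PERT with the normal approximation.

te_Recruitment = (2 + 4·3 + 10)/6 = 24/6 = 4; σ²_Recruitment = ((10−2)/6)² = 1.778
te_Instrument calibration = (10 + 4·14 + 18)/6 = 84/6 = 14; σ²_Instrument calibration = ((18−10)/6)² = 1.778
te_Pilot data = (10 + 4·13 + 28)/6 = 90/6 = 15; σ²_Pilot data = ((28−10)/6)² = 9.000
te_Data collection = (9 + 4·12 + 15)/6 = 72/6 = 12; σ²_Data collection = ((15−9)/6)² = 1.000
te_Data cleaning = (2 + 4·4 + 6)/6 = 24/6 = 4; σ²_Data cleaning = ((6−2)/6)² = 0.444
te_Analysis = (1 + 4·2 + 3)/6 = 12/6 = 2; σ²_Analysis = ((3−1)/6)² = 0.111
te_Draft manuscript = (8 + 4·12 + 22)/6 = 78/6 = 13; σ²_Draft manuscript = ((22−8)/6)² = 5.444

Forward pass:
ES_Recruitment = 0; EF_Recruitment = 4
ES_Instrument calibration = 0; EF_Instrument calibration = 14
ES_Pilot data = 14; EF_Pilot data = 14+15 = 29
ES_Data collection = max(EF_Recruitment=4, EF_Instrument calibration=14) = 14; EF_Data collection = 14+12 = 26
ES_Data cleaning = max(EF_Recruitment=4, EF_Instrument calibration=14) = 14; EF_Data cleaning = 14+4 = 18
ES_Analysis = max(EF_Recruitment=4, EF_Pilot data=29) = 29; EF_Analysis = 29+2 = 31
ES_Draft manuscript = max(EF_Recruitment=4, EF_Data collection=26, EF_Data cleaning=18, EF_Analysis=31) = 31; EF_Draft manuscript = 31+13 = 44
Expected project duration μ = 44 days. Critical path: Instrument calibration → Pilot data → Analysis → Draft manuscript.

Variance along critical path = 1.778 + 9.000 + 0.111 + 5.444 = 16.333; σ = √16.333 = 4.041 days.
Z = (48 − 44) / 4.041 = 0.990
P(T ≤ 48) = Φ(0.990) ≈ 0.839

0.839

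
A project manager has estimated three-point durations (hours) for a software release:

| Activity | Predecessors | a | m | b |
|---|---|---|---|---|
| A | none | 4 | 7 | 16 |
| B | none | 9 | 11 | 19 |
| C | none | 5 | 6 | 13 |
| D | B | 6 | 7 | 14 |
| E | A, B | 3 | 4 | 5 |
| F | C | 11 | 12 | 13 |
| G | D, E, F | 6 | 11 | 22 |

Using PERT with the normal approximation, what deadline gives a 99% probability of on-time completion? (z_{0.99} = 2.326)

39.9 hours

te_A = (4 + 4·7 + 16)/6 = 48/6 = 8; σ²_A = ((16−4)/6)² = 4.000
te_B = (9 + 4·11 + 19)/6 = 72/6 = 12; σ²_B = ((19−9)/6)² = 2.778
te_C = (5 + 4·6 + 13)/6 = 42/6 = 7; σ²_C = ((13−5)/6)² = 1.778
te_D = (6 + 4·7 + 14)/6 = 48/6 = 8; σ²_D = ((14−6)/6)² = 1.778
te_E = (3 + 4·4 + 5)/6 = 24/6 = 4; σ²_E = ((5−3)/6)² = 0.111
te_F = (11 + 4·12 + 13)/6 = 72/6 = 12; σ²_F = ((13−11)/6)² = 0.111
te_G = (6 + 4·11 + 22)/6 = 72/6 = 12; σ²_G = ((22−6)/6)² = 7.111

Forward pass:
ES_A = 0; EF_A = 8
ES_B = 0; EF_B = 12
ES_C = 0; EF_C = 7
ES_D = 12; EF_D = 12+8 = 20
ES_E = max(EF_A=8, EF_B=12) = 12; EF_E = 12+4 = 16
ES_F = 7; EF_F = 7+12 = 19
ES_G = max(EF_D=20, EF_E=16, EF_F=19) = 20; EF_G = 20+12 = 32
Expected project duration μ = 32 hours. Critical path: B → D → G.

Variance along critical path = 2.778 + 1.778 + 7.111 = 11.667; σ = 3.416 hours.
D = μ + z·σ = 32 + 2.326·3.416 = 39.9 hours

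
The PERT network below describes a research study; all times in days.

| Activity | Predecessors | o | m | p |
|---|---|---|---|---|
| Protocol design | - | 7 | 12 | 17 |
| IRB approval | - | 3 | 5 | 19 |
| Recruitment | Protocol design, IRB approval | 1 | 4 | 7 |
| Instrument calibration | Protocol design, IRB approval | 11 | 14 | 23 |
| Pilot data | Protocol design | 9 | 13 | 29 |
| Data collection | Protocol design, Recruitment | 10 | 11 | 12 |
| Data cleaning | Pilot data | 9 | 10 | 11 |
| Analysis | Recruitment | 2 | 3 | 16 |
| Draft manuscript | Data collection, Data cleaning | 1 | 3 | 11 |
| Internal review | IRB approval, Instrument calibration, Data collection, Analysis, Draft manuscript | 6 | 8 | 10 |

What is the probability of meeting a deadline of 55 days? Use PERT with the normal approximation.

0.926

te_Protocol design = (7 + 4·12 + 17)/6 = 72/6 = 12; σ²_Protocol design = ((17−7)/6)² = 2.778
te_IRB approval = (3 + 4·5 + 19)/6 = 42/6 = 7; σ²_IRB approval = ((19−3)/6)² = 7.111
te_Recruitment = (1 + 4·4 + 7)/6 = 24/6 = 4; σ²_Recruitment = ((7−1)/6)² = 1.000
te_Instrument calibration = (11 + 4·14 + 23)/6 = 90/6 = 15; σ²_Instrument calibration = ((23−11)/6)² = 4.000
te_Pilot data = (9 + 4·13 + 29)/6 = 90/6 = 15; σ²_Pilot data = ((29−9)/6)² = 11.111
te_Data collection = (10 + 4·11 + 12)/6 = 66/6 = 11; σ²_Data collection = ((12−10)/6)² = 0.111
te_Data cleaning = (9 + 4·10 + 11)/6 = 60/6 = 10; σ²_Data cleaning = ((11−9)/6)² = 0.111
te_Analysis = (2 + 4·3 + 16)/6 = 30/6 = 5; σ²_Analysis = ((16−2)/6)² = 5.444
te_Draft manuscript = (1 + 4·3 + 11)/6 = 24/6 = 4; σ²_Draft manuscript = ((11−1)/6)² = 2.778
te_Internal review = (6 + 4·8 + 10)/6 = 48/6 = 8; σ²_Internal review = ((10−6)/6)² = 0.444

Forward pass:
ES_Protocol design = 0; EF_Protocol design = 12
ES_IRB approval = 0; EF_IRB approval = 7
ES_Recruitment = max(EF_Protocol design=12, EF_IRB approval=7) = 12; EF_Recruitment = 12+4 = 16
ES_Instrument calibration = max(EF_Protocol design=12, EF_IRB approval=7) = 12; EF_Instrument calibration = 12+15 = 27
ES_Pilot data = 12; EF_Pilot data = 12+15 = 27
ES_Data collection = max(EF_Protocol design=12, EF_Recruitment=16) = 16; EF_Data collection = 16+11 = 27
ES_Data cleaning = 27; EF_Data cleaning = 27+10 = 37
ES_Analysis = 16; EF_Analysis = 16+5 = 21
ES_Draft manuscript = max(EF_Data collection=27, EF_Data cleaning=37) = 37; EF_Draft manuscript = 37+4 = 41
ES_Internal review = max(EF_IRB approval=7, EF_Instrument calibration=27, EF_Data collection=27, EF_Analysis=21, EF_Draft manuscript=41) = 41; EF_Internal review = 41+8 = 49
Expected project duration μ = 49 days. Critical path: Protocol design → Pilot data → Data cleaning → Draft manuscript → Internal review.

Variance along critical path = 2.778 + 11.111 + 0.111 + 2.778 + 0.444 = 17.222; σ = √17.222 = 4.150 days.
Z = (55 − 49) / 4.150 = 1.446
P(T ≤ 55) = Φ(1.446) ≈ 0.926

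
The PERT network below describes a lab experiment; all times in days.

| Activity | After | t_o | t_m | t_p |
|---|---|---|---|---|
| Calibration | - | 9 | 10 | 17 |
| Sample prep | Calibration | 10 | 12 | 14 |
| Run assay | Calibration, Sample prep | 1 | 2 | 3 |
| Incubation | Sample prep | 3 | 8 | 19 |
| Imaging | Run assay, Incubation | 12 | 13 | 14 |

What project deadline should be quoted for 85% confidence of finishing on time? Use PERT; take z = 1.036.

te_Calibration = (9 + 4·10 + 17)/6 = 66/6 = 11; σ²_Calibration = ((17−9)/6)² = 1.778
te_Sample prep = (10 + 4·12 + 14)/6 = 72/6 = 12; σ²_Sample prep = ((14−10)/6)² = 0.444
te_Run assay = (1 + 4·2 + 3)/6 = 12/6 = 2; σ²_Run assay = ((3−1)/6)² = 0.111
te_Incubation = (3 + 4·8 + 19)/6 = 54/6 = 9; σ²_Incubation = ((19−3)/6)² = 7.111
te_Imaging = (12 + 4·13 + 14)/6 = 78/6 = 13; σ²_Imaging = ((14−12)/6)² = 0.111

Forward pass:
ES_Calibration = 0; EF_Calibration = 11
ES_Sample prep = 11; EF_Sample prep = 11+12 = 23
ES_Run assay = max(EF_Calibration=11, EF_Sample prep=23) = 23; EF_Run assay = 23+2 = 25
ES_Incubation = 23; EF_Incubation = 23+9 = 32
ES_Imaging = max(EF_Run assay=25, EF_Incubation=32) = 32; EF_Imaging = 32+13 = 45
Expected project duration μ = 45 days. Critical path: Calibration → Sample prep → Incubation → Imaging.

Variance along critical path = 1.778 + 0.444 + 7.111 + 0.111 = 9.444; σ = 3.073 days.
D = μ + z·σ = 45 + 1.036·3.073 = 48.2 days

48.2 days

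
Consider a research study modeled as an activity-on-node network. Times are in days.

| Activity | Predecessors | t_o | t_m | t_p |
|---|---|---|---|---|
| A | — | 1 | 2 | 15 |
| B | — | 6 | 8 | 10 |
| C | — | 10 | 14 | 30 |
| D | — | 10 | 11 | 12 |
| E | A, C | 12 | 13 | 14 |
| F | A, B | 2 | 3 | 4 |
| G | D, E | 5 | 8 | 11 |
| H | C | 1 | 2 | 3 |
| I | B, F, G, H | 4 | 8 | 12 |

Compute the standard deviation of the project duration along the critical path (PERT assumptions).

3.74 days

te_A = (1 + 4·2 + 15)/6 = 24/6 = 4; σ²_A = ((15−1)/6)² = 5.444
te_B = (6 + 4·8 + 10)/6 = 48/6 = 8; σ²_B = ((10−6)/6)² = 0.444
te_C = (10 + 4·14 + 30)/6 = 96/6 = 16; σ²_C = ((30−10)/6)² = 11.111
te_D = (10 + 4·11 + 12)/6 = 66/6 = 11; σ²_D = ((12−10)/6)² = 0.111
te_E = (12 + 4·13 + 14)/6 = 78/6 = 13; σ²_E = ((14−12)/6)² = 0.111
te_F = (2 + 4·3 + 4)/6 = 18/6 = 3; σ²_F = ((4−2)/6)² = 0.111
te_G = (5 + 4·8 + 11)/6 = 48/6 = 8; σ²_G = ((11−5)/6)² = 1.000
te_H = (1 + 4·2 + 3)/6 = 12/6 = 2; σ²_H = ((3−1)/6)² = 0.111
te_I = (4 + 4·8 + 12)/6 = 48/6 = 8; σ²_I = ((12−4)/6)² = 1.778

Forward pass:
ES_A = 0; EF_A = 4
ES_B = 0; EF_B = 8
ES_C = 0; EF_C = 16
ES_D = 0; EF_D = 11
ES_E = max(EF_A=4, EF_C=16) = 16; EF_E = 16+13 = 29
ES_F = max(EF_A=4, EF_B=8) = 8; EF_F = 8+3 = 11
ES_G = max(EF_D=11, EF_E=29) = 29; EF_G = 29+8 = 37
ES_H = 16; EF_H = 16+2 = 18
ES_I = max(EF_B=8, EF_F=11, EF_G=37, EF_H=18) = 37; EF_I = 37+8 = 45
Expected project duration μ = 45 days. Critical path: C → E → G → I.

Variance along critical path = 11.111 + 0.111 + 1.000 + 1.778 = 14.000
σ = √14.000 = 3.742 days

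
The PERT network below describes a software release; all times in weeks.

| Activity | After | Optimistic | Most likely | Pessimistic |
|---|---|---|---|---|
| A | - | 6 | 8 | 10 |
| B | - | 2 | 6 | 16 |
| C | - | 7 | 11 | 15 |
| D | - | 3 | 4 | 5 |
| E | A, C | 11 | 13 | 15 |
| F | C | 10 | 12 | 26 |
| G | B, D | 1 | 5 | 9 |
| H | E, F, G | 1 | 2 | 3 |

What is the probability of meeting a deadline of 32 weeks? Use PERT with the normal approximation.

0.952

te_A = (6 + 4·8 + 10)/6 = 48/6 = 8; σ²_A = ((10−6)/6)² = 0.444
te_B = (2 + 4·6 + 16)/6 = 42/6 = 7; σ²_B = ((16−2)/6)² = 5.444
te_C = (7 + 4·11 + 15)/6 = 66/6 = 11; σ²_C = ((15−7)/6)² = 1.778
te_D = (3 + 4·4 + 5)/6 = 24/6 = 4; σ²_D = ((5−3)/6)² = 0.111
te_E = (11 + 4·13 + 15)/6 = 78/6 = 13; σ²_E = ((15−11)/6)² = 0.444
te_F = (10 + 4·12 + 26)/6 = 84/6 = 14; σ²_F = ((26−10)/6)² = 7.111
te_G = (1 + 4·5 + 9)/6 = 30/6 = 5; σ²_G = ((9−1)/6)² = 1.778
te_H = (1 + 4·2 + 3)/6 = 12/6 = 2; σ²_H = ((3−1)/6)² = 0.111

Forward pass:
ES_A = 0; EF_A = 8
ES_B = 0; EF_B = 7
ES_C = 0; EF_C = 11
ES_D = 0; EF_D = 4
ES_E = max(EF_A=8, EF_C=11) = 11; EF_E = 11+13 = 24
ES_F = 11; EF_F = 11+14 = 25
ES_G = max(EF_B=7, EF_D=4) = 7; EF_G = 7+5 = 12
ES_H = max(EF_E=24, EF_F=25, EF_G=12) = 25; EF_H = 25+2 = 27
Expected project duration μ = 27 weeks. Critical path: C → F → H.

Variance along critical path = 1.778 + 7.111 + 0.111 = 9.000; σ = √9.000 = 3.000 weeks.
Z = (32 − 27) / 3.000 = 1.667
P(T ≤ 32) = Φ(1.667) ≈ 0.952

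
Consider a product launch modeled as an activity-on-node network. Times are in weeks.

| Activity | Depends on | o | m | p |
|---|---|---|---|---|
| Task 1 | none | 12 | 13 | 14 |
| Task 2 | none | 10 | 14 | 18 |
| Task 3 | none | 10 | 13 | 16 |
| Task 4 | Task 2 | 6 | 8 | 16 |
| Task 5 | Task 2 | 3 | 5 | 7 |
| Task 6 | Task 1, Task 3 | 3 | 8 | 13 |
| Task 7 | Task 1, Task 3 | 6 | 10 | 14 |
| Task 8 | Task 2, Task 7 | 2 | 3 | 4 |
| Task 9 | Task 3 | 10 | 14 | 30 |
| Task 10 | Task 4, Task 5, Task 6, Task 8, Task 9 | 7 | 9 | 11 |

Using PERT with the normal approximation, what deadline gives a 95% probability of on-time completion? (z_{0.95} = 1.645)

te_Task 1 = (12 + 4·13 + 14)/6 = 78/6 = 13; σ²_Task 1 = ((14−12)/6)² = 0.111
te_Task 2 = (10 + 4·14 + 18)/6 = 84/6 = 14; σ²_Task 2 = ((18−10)/6)² = 1.778
te_Task 3 = (10 + 4·13 + 16)/6 = 78/6 = 13; σ²_Task 3 = ((16−10)/6)² = 1.000
te_Task 4 = (6 + 4·8 + 16)/6 = 54/6 = 9; σ²_Task 4 = ((16−6)/6)² = 2.778
te_Task 5 = (3 + 4·5 + 7)/6 = 30/6 = 5; σ²_Task 5 = ((7−3)/6)² = 0.444
te_Task 6 = (3 + 4·8 + 13)/6 = 48/6 = 8; σ²_Task 6 = ((13−3)/6)² = 2.778
te_Task 7 = (6 + 4·10 + 14)/6 = 60/6 = 10; σ²_Task 7 = ((14−6)/6)² = 1.778
te_Task 8 = (2 + 4·3 + 4)/6 = 18/6 = 3; σ²_Task 8 = ((4−2)/6)² = 0.111
te_Task 9 = (10 + 4·14 + 30)/6 = 96/6 = 16; σ²_Task 9 = ((30−10)/6)² = 11.111
te_Task 10 = (7 + 4·9 + 11)/6 = 54/6 = 9; σ²_Task 10 = ((11−7)/6)² = 0.444

Forward pass:
ES_Task 1 = 0; EF_Task 1 = 13
ES_Task 2 = 0; EF_Task 2 = 14
ES_Task 3 = 0; EF_Task 3 = 13
ES_Task 4 = 14; EF_Task 4 = 14+9 = 23
ES_Task 5 = 14; EF_Task 5 = 14+5 = 19
ES_Task 6 = max(EF_Task 1=13, EF_Task 3=13) = 13; EF_Task 6 = 13+8 = 21
ES_Task 7 = max(EF_Task 1=13, EF_Task 3=13) = 13; EF_Task 7 = 13+10 = 23
ES_Task 8 = max(EF_Task 2=14, EF_Task 7=23) = 23; EF_Task 8 = 23+3 = 26
ES_Task 9 = 13; EF_Task 9 = 13+16 = 29
ES_Task 10 = max(EF_Task 4=23, EF_Task 5=19, EF_Task 6=21, EF_Task 8=26, EF_Task 9=29) = 29; EF_Task 10 = 29+9 = 38
Expected project duration μ = 38 weeks. Critical path: Task 3 → Task 9 → Task 10.

Variance along critical path = 1.000 + 11.111 + 0.444 = 12.556; σ = 3.543 weeks.
D = μ + z·σ = 38 + 1.645·3.543 = 43.8 weeks

43.8 weeks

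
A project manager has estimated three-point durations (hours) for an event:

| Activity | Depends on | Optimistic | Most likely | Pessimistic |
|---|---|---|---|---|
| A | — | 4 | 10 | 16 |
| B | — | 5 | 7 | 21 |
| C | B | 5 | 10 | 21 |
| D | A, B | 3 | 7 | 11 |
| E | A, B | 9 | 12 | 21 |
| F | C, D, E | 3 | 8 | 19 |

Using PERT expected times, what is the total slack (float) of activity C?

3 hours

te_A = (4 + 4·10 + 16)/6 = 60/6 = 10
te_B = (5 + 4·7 + 21)/6 = 54/6 = 9
te_C = (5 + 4·10 + 21)/6 = 66/6 = 11
te_D = (3 + 4·7 + 11)/6 = 42/6 = 7
te_E = (9 + 4·12 + 21)/6 = 78/6 = 13
te_F = (3 + 4·8 + 19)/6 = 54/6 = 9

Forward pass:
ES_A = 0; EF_A = 10
ES_B = 0; EF_B = 9
ES_C = 9; EF_C = 9+11 = 20
ES_D = max(EF_A=10, EF_B=9) = 10; EF_D = 10+7 = 17
ES_E = max(EF_A=10, EF_B=9) = 10; EF_E = 10+13 = 23
ES_F = max(EF_C=20, EF_D=17, EF_E=23) = 23; EF_F = 23+9 = 32
Expected project duration μ = 32 hours. Critical path: A → E → F.

Backward pass:
LF_F = 32; LS_F = 32−9 = 23
LF_E = LS_F = 23; LS_E = 23−13 = 10
LF_D = LS_F = 23; LS_D = 23−7 = 16
LF_C = LS_F = 23; LS_C = 23−11 = 12
LF_B = min(LS_C=12, LS_D=16, LS_E=10) = 10; LS_B = 10−9 = 1
LF_A = min(LS_D=16, LS_E=10) = 10; LS_A = 10−10 = 0
Slack_C = LS_C − ES_C = 12 − 9 = 3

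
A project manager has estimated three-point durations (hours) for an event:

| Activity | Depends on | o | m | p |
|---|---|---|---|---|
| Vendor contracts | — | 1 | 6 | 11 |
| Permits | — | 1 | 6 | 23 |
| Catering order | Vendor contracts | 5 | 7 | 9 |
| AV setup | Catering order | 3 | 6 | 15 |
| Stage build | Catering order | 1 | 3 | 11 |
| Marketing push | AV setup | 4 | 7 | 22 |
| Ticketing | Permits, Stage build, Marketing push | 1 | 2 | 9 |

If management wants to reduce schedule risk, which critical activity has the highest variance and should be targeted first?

Marketing push

te_Vendor contracts = (1 + 4·6 + 11)/6 = 36/6 = 6; σ²_Vendor contracts = ((11−1)/6)² = 2.778
te_Permits = (1 + 4·6 + 23)/6 = 48/6 = 8; σ²_Permits = ((23−1)/6)² = 13.444
te_Catering order = (5 + 4·7 + 9)/6 = 42/6 = 7; σ²_Catering order = ((9−5)/6)² = 0.444
te_AV setup = (3 + 4·6 + 15)/6 = 42/6 = 7; σ²_AV setup = ((15−3)/6)² = 4.000
te_Stage build = (1 + 4·3 + 11)/6 = 24/6 = 4; σ²_Stage build = ((11−1)/6)² = 2.778
te_Marketing push = (4 + 4·7 + 22)/6 = 54/6 = 9; σ²_Marketing push = ((22−4)/6)² = 9.000
te_Ticketing = (1 + 4·2 + 9)/6 = 18/6 = 3; σ²_Ticketing = ((9−1)/6)² = 1.778

Forward pass:
ES_Vendor contracts = 0; EF_Vendor contracts = 6
ES_Permits = 0; EF_Permits = 8
ES_Catering order = 6; EF_Catering order = 6+7 = 13
ES_AV setup = 13; EF_AV setup = 13+7 = 20
ES_Stage build = 13; EF_Stage build = 13+4 = 17
ES_Marketing push = 20; EF_Marketing push = 20+9 = 29
ES_Ticketing = max(EF_Permits=8, EF_Stage build=17, EF_Marketing push=29) = 29; EF_Ticketing = 29+3 = 32
Expected project duration μ = 32 hours. Critical path: Vendor contracts → Catering order → AV setup → Marketing push → Ticketing.

Variances on critical path: σ²_Vendor contracts=2.778, σ²_Catering order=0.444, σ²_AV setup=4.000, σ²_Marketing push=9.000, σ²_Ticketing=1.778.
Largest is σ²_Marketing push = 9.000.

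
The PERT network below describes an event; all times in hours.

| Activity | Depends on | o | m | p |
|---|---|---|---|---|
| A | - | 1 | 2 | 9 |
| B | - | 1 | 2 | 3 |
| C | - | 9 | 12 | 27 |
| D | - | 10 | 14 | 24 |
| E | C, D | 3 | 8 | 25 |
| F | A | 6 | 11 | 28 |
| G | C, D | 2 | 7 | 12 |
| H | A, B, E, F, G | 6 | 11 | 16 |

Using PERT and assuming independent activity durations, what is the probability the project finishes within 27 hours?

0.027

te_A = (1 + 4·2 + 9)/6 = 18/6 = 3; σ²_A = ((9−1)/6)² = 1.778
te_B = (1 + 4·2 + 3)/6 = 12/6 = 2; σ²_B = ((3−1)/6)² = 0.111
te_C = (9 + 4·12 + 27)/6 = 84/6 = 14; σ²_C = ((27−9)/6)² = 9.000
te_D = (10 + 4·14 + 24)/6 = 90/6 = 15; σ²_D = ((24−10)/6)² = 5.444
te_E = (3 + 4·8 + 25)/6 = 60/6 = 10; σ²_E = ((25−3)/6)² = 13.444
te_F = (6 + 4·11 + 28)/6 = 78/6 = 13; σ²_F = ((28−6)/6)² = 13.444
te_G = (2 + 4·7 + 12)/6 = 42/6 = 7; σ²_G = ((12−2)/6)² = 2.778
te_H = (6 + 4·11 + 16)/6 = 66/6 = 11; σ²_H = ((16−6)/6)² = 2.778

Forward pass:
ES_A = 0; EF_A = 3
ES_B = 0; EF_B = 2
ES_C = 0; EF_C = 14
ES_D = 0; EF_D = 15
ES_E = max(EF_C=14, EF_D=15) = 15; EF_E = 15+10 = 25
ES_F = 3; EF_F = 3+13 = 16
ES_G = max(EF_C=14, EF_D=15) = 15; EF_G = 15+7 = 22
ES_H = max(EF_A=3, EF_B=2, EF_E=25, EF_F=16, EF_G=22) = 25; EF_H = 25+11 = 36
Expected project duration μ = 36 hours. Critical path: D → E → H.

Variance along critical path = 5.444 + 13.444 + 2.778 = 21.667; σ = √21.667 = 4.655 hours.
Z = (27 − 36) / 4.655 = -1.934
P(T ≤ 27) = Φ(-1.934) ≈ 0.027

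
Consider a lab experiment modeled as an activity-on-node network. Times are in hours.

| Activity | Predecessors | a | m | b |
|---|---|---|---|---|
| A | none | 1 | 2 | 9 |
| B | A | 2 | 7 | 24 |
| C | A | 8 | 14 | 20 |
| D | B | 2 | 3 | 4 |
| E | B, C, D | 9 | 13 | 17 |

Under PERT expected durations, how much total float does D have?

2 hours

te_A = (1 + 4·2 + 9)/6 = 18/6 = 3
te_B = (2 + 4·7 + 24)/6 = 54/6 = 9
te_C = (8 + 4·14 + 20)/6 = 84/6 = 14
te_D = (2 + 4·3 + 4)/6 = 18/6 = 3
te_E = (9 + 4·13 + 17)/6 = 78/6 = 13

Forward pass:
ES_A = 0; EF_A = 3
ES_B = 3; EF_B = 3+9 = 12
ES_C = 3; EF_C = 3+14 = 17
ES_D = 12; EF_D = 12+3 = 15
ES_E = max(EF_B=12, EF_C=17, EF_D=15) = 17; EF_E = 17+13 = 30
Expected project duration μ = 30 hours. Critical path: A → C → E.

Backward pass:
LF_E = 30; LS_E = 30−13 = 17
LF_D = LS_E = 17; LS_D = 17−3 = 14
LF_C = LS_E = 17; LS_C = 17−14 = 3
LF_B = min(LS_D=14, LS_E=17) = 14; LS_B = 14−9 = 5
LF_A = min(LS_B=5, LS_C=3) = 3; LS_A = 3−3 = 0
Slack_D = LS_D − ES_D = 14 − 12 = 2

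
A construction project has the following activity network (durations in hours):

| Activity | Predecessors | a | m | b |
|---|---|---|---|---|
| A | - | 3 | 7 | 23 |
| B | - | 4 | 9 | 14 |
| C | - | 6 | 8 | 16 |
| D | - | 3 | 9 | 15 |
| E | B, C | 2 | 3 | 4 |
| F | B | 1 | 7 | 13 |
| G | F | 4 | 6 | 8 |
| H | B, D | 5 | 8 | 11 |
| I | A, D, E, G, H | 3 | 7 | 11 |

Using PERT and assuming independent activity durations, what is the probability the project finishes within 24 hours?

te_A = (3 + 4·7 + 23)/6 = 54/6 = 9; σ²_A = ((23−3)/6)² = 11.111
te_B = (4 + 4·9 + 14)/6 = 54/6 = 9; σ²_B = ((14−4)/6)² = 2.778
te_C = (6 + 4·8 + 16)/6 = 54/6 = 9; σ²_C = ((16−6)/6)² = 2.778
te_D = (3 + 4·9 + 15)/6 = 54/6 = 9; σ²_D = ((15−3)/6)² = 4.000
te_E = (2 + 4·3 + 4)/6 = 18/6 = 3; σ²_E = ((4−2)/6)² = 0.111
te_F = (1 + 4·7 + 13)/6 = 42/6 = 7; σ²_F = ((13−1)/6)² = 4.000
te_G = (4 + 4·6 + 8)/6 = 36/6 = 6; σ²_G = ((8−4)/6)² = 0.444
te_H = (5 + 4·8 + 11)/6 = 48/6 = 8; σ²_H = ((11−5)/6)² = 1.000
te_I = (3 + 4·7 + 11)/6 = 42/6 = 7; σ²_I = ((11−3)/6)² = 1.778

Forward pass:
ES_A = 0; EF_A = 9
ES_B = 0; EF_B = 9
ES_C = 0; EF_C = 9
ES_D = 0; EF_D = 9
ES_E = max(EF_B=9, EF_C=9) = 9; EF_E = 9+3 = 12
ES_F = 9; EF_F = 9+7 = 16
ES_G = 16; EF_G = 16+6 = 22
ES_H = max(EF_B=9, EF_D=9) = 9; EF_H = 9+8 = 17
ES_I = max(EF_A=9, EF_D=9, EF_E=12, EF_G=22, EF_H=17) = 22; EF_I = 22+7 = 29
Expected project duration μ = 29 hours. Critical path: B → F → G → I.

Variance along critical path = 2.778 + 4.000 + 0.444 + 1.778 = 9.000; σ = √9.000 = 3.000 hours.
Z = (24 − 29) / 3.000 = -1.667
P(T ≤ 24) = Φ(-1.667) ≈ 0.048

0.048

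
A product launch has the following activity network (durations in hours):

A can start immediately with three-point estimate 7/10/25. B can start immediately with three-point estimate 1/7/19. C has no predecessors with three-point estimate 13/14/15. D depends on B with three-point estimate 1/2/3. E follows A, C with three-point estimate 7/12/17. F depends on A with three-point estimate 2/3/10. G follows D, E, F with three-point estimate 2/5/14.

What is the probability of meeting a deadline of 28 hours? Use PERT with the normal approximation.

te_A = (7 + 4·10 + 25)/6 = 72/6 = 12; σ²_A = ((25−7)/6)² = 9.000
te_B = (1 + 4·7 + 19)/6 = 48/6 = 8; σ²_B = ((19−1)/6)² = 9.000
te_C = (13 + 4·14 + 15)/6 = 84/6 = 14; σ²_C = ((15−13)/6)² = 0.111
te_D = (1 + 4·2 + 3)/6 = 12/6 = 2; σ²_D = ((3−1)/6)² = 0.111
te_E = (7 + 4·12 + 17)/6 = 72/6 = 12; σ²_E = ((17−7)/6)² = 2.778
te_F = (2 + 4·3 + 10)/6 = 24/6 = 4; σ²_F = ((10−2)/6)² = 1.778
te_G = (2 + 4·5 + 14)/6 = 36/6 = 6; σ²_G = ((14−2)/6)² = 4.000

Forward pass:
ES_A = 0; EF_A = 12
ES_B = 0; EF_B = 8
ES_C = 0; EF_C = 14
ES_D = 8; EF_D = 8+2 = 10
ES_E = max(EF_A=12, EF_C=14) = 14; EF_E = 14+12 = 26
ES_F = 12; EF_F = 12+4 = 16
ES_G = max(EF_D=10, EF_E=26, EF_F=16) = 26; EF_G = 26+6 = 32
Expected project duration μ = 32 hours. Critical path: C → E → G.

Variance along critical path = 0.111 + 2.778 + 4.000 = 6.889; σ = √6.889 = 2.625 hours.
Z = (28 − 32) / 2.625 = -1.524
P(T ≤ 28) = Φ(-1.524) ≈ 0.064

0.064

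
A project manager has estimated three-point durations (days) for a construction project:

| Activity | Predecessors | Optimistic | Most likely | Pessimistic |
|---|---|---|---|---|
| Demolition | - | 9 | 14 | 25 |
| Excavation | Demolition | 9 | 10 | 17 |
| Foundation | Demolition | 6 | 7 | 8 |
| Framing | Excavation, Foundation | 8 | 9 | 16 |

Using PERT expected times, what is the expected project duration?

te_Demolition = (9 + 4·14 + 25)/6 = 90/6 = 15
te_Excavation = (9 + 4·10 + 17)/6 = 66/6 = 11
te_Foundation = (6 + 4·7 + 8)/6 = 42/6 = 7
te_Framing = (8 + 4·9 + 16)/6 = 60/6 = 10

Forward pass:
ES_Demolition = 0; EF_Demolition = 15
ES_Excavation = 15; EF_Excavation = 15+11 = 26
ES_Foundation = 15; EF_Foundation = 15+7 = 22
ES_Framing = max(EF_Excavation=26, EF_Foundation=22) = 26; EF_Framing = 26+10 = 36
Expected project duration μ = 36 days. Critical path: Demolition → Excavation → Framing.

36 days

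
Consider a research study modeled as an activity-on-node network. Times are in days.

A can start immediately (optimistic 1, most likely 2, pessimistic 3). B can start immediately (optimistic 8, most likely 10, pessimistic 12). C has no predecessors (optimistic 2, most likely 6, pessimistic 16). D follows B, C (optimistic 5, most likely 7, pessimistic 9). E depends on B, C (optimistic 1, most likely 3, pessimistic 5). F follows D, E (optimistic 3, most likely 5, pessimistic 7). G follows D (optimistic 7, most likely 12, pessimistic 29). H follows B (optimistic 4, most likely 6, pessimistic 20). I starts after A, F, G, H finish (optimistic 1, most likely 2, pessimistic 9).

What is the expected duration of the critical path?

te_A = (1 + 4·2 + 3)/6 = 12/6 = 2
te_B = (8 + 4·10 + 12)/6 = 60/6 = 10
te_C = (2 + 4·6 + 16)/6 = 42/6 = 7
te_D = (5 + 4·7 + 9)/6 = 42/6 = 7
te_E = (1 + 4·3 + 5)/6 = 18/6 = 3
te_F = (3 + 4·5 + 7)/6 = 30/6 = 5
te_G = (7 + 4·12 + 29)/6 = 84/6 = 14
te_H = (4 + 4·6 + 20)/6 = 48/6 = 8
te_I = (1 + 4·2 + 9)/6 = 18/6 = 3

Forward pass:
ES_A = 0; EF_A = 2
ES_B = 0; EF_B = 10
ES_C = 0; EF_C = 7
ES_D = max(EF_B=10, EF_C=7) = 10; EF_D = 10+7 = 17
ES_E = max(EF_B=10, EF_C=7) = 10; EF_E = 10+3 = 13
ES_F = max(EF_D=17, EF_E=13) = 17; EF_F = 17+5 = 22
ES_G = 17; EF_G = 17+14 = 31
ES_H = 10; EF_H = 10+8 = 18
ES_I = max(EF_A=2, EF_F=22, EF_G=31, EF_H=18) = 31; EF_I = 31+3 = 34
Expected project duration μ = 34 days. Critical path: B → D → G → I.

34 days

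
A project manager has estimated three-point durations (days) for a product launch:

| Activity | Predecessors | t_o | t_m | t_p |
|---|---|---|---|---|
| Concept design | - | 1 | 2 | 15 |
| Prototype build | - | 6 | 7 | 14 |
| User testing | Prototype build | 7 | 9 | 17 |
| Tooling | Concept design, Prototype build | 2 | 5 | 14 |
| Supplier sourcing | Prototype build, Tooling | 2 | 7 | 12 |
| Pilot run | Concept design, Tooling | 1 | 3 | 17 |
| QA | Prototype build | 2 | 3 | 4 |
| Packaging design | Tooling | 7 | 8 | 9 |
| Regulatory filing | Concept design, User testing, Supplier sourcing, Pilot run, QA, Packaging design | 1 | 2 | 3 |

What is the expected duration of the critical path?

te_Concept design = (1 + 4·2 + 15)/6 = 24/6 = 4
te_Prototype build = (6 + 4·7 + 14)/6 = 48/6 = 8
te_User testing = (7 + 4·9 + 17)/6 = 60/6 = 10
te_Tooling = (2 + 4·5 + 14)/6 = 36/6 = 6
te_Supplier sourcing = (2 + 4·7 + 12)/6 = 42/6 = 7
te_Pilot run = (1 + 4·3 + 17)/6 = 30/6 = 5
te_QA = (2 + 4·3 + 4)/6 = 18/6 = 3
te_Packaging design = (7 + 4·8 + 9)/6 = 48/6 = 8
te_Regulatory filing = (1 + 4·2 + 3)/6 = 12/6 = 2

Forward pass:
ES_Concept design = 0; EF_Concept design = 4
ES_Prototype build = 0; EF_Prototype build = 8
ES_User testing = 8; EF_User testing = 8+10 = 18
ES_Tooling = max(EF_Concept design=4, EF_Prototype build=8) = 8; EF_Tooling = 8+6 = 14
ES_Supplier sourcing = max(EF_Prototype build=8, EF_Tooling=14) = 14; EF_Supplier sourcing = 14+7 = 21
ES_Pilot run = max(EF_Concept design=4, EF_Tooling=14) = 14; EF_Pilot run = 14+5 = 19
ES_QA = 8; EF_QA = 8+3 = 11
ES_Packaging design = 14; EF_Packaging design = 14+8 = 22
ES_Regulatory filing = max(EF_Concept design=4, EF_User testing=18, EF_Supplier sourcing=21, EF_Pilot run=19, EF_QA=11, EF_Packaging design=22) = 22; EF_Regulatory filing = 22+2 = 24
Expected project duration μ = 24 days. Critical path: Prototype build → Tooling → Packaging design → Regulatory filing.

24 days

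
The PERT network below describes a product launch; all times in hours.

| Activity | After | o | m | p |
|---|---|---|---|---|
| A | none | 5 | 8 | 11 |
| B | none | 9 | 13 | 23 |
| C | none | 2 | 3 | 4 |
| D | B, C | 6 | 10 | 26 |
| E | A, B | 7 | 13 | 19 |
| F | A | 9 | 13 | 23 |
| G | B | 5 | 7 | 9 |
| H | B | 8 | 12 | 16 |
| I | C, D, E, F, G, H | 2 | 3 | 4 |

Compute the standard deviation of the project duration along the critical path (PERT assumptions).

te_A = (5 + 4·8 + 11)/6 = 48/6 = 8; σ²_A = ((11−5)/6)² = 1.000
te_B = (9 + 4·13 + 23)/6 = 84/6 = 14; σ²_B = ((23−9)/6)² = 5.444
te_C = (2 + 4·3 + 4)/6 = 18/6 = 3; σ²_C = ((4−2)/6)² = 0.111
te_D = (6 + 4·10 + 26)/6 = 72/6 = 12; σ²_D = ((26−6)/6)² = 11.111
te_E = (7 + 4·13 + 19)/6 = 78/6 = 13; σ²_E = ((19−7)/6)² = 4.000
te_F = (9 + 4·13 + 23)/6 = 84/6 = 14; σ²_F = ((23−9)/6)² = 5.444
te_G = (5 + 4·7 + 9)/6 = 42/6 = 7; σ²_G = ((9−5)/6)² = 0.444
te_H = (8 + 4·12 + 16)/6 = 72/6 = 12; σ²_H = ((16−8)/6)² = 1.778
te_I = (2 + 4·3 + 4)/6 = 18/6 = 3; σ²_I = ((4−2)/6)² = 0.111

Forward pass:
ES_A = 0; EF_A = 8
ES_B = 0; EF_B = 14
ES_C = 0; EF_C = 3
ES_D = max(EF_B=14, EF_C=3) = 14; EF_D = 14+12 = 26
ES_E = max(EF_A=8, EF_B=14) = 14; EF_E = 14+13 = 27
ES_F = 8; EF_F = 8+14 = 22
ES_G = 14; EF_G = 14+7 = 21
ES_H = 14; EF_H = 14+12 = 26
ES_I = max(EF_C=3, EF_D=26, EF_E=27, EF_F=22, EF_G=21, EF_H=26) = 27; EF_I = 27+3 = 30
Expected project duration μ = 30 hours. Critical path: B → E → I.

Variance along critical path = 5.444 + 4.000 + 0.111 = 9.556
σ = √9.556 = 3.091 hours

3.09 hours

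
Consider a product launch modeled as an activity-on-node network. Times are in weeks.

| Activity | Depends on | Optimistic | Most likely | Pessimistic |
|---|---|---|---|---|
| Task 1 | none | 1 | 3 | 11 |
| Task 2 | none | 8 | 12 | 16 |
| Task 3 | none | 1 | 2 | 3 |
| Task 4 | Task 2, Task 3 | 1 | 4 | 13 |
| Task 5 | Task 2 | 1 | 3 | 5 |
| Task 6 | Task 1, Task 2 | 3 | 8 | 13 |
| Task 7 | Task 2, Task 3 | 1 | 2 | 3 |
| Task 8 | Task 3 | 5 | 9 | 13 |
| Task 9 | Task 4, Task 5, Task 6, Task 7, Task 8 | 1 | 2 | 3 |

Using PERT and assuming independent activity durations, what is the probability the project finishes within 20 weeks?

0.177

te_Task 1 = (1 + 4·3 + 11)/6 = 24/6 = 4; σ²_Task 1 = ((11−1)/6)² = 2.778
te_Task 2 = (8 + 4·12 + 16)/6 = 72/6 = 12; σ²_Task 2 = ((16−8)/6)² = 1.778
te_Task 3 = (1 + 4·2 + 3)/6 = 12/6 = 2; σ²_Task 3 = ((3−1)/6)² = 0.111
te_Task 4 = (1 + 4·4 + 13)/6 = 30/6 = 5; σ²_Task 4 = ((13−1)/6)² = 4.000
te_Task 5 = (1 + 4·3 + 5)/6 = 18/6 = 3; σ²_Task 5 = ((5−1)/6)² = 0.444
te_Task 6 = (3 + 4·8 + 13)/6 = 48/6 = 8; σ²_Task 6 = ((13−3)/6)² = 2.778
te_Task 7 = (1 + 4·2 + 3)/6 = 12/6 = 2; σ²_Task 7 = ((3−1)/6)² = 0.111
te_Task 8 = (5 + 4·9 + 13)/6 = 54/6 = 9; σ²_Task 8 = ((13−5)/6)² = 1.778
te_Task 9 = (1 + 4·2 + 3)/6 = 12/6 = 2; σ²_Task 9 = ((3−1)/6)² = 0.111

Forward pass:
ES_Task 1 = 0; EF_Task 1 = 4
ES_Task 2 = 0; EF_Task 2 = 12
ES_Task 3 = 0; EF_Task 3 = 2
ES_Task 4 = max(EF_Task 2=12, EF_Task 3=2) = 12; EF_Task 4 = 12+5 = 17
ES_Task 5 = 12; EF_Task 5 = 12+3 = 15
ES_Task 6 = max(EF_Task 1=4, EF_Task 2=12) = 12; EF_Task 6 = 12+8 = 20
ES_Task 7 = max(EF_Task 2=12, EF_Task 3=2) = 12; EF_Task 7 = 12+2 = 14
ES_Task 8 = 2; EF_Task 8 = 2+9 = 11
ES_Task 9 = max(EF_Task 4=17, EF_Task 5=15, EF_Task 6=20, EF_Task 7=14, EF_Task 8=11) = 20; EF_Task 9 = 20+2 = 22
Expected project duration μ = 22 weeks. Critical path: Task 2 → Task 6 → Task 9.

Variance along critical path = 1.778 + 2.778 + 0.111 = 4.667; σ = √4.667 = 2.160 weeks.
Z = (20 − 22) / 2.160 = -0.926
P(T ≤ 20) = Φ(-0.926) ≈ 0.177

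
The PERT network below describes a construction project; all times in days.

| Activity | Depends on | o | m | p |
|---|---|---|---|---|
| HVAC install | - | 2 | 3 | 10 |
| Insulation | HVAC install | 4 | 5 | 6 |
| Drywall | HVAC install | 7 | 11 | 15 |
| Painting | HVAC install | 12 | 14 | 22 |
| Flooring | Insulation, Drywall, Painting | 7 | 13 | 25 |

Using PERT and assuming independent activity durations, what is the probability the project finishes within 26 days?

te_HVAC install = (2 + 4·3 + 10)/6 = 24/6 = 4; σ²_HVAC install = ((10−2)/6)² = 1.778
te_Insulation = (4 + 4·5 + 6)/6 = 30/6 = 5; σ²_Insulation = ((6−4)/6)² = 0.111
te_Drywall = (7 + 4·11 + 15)/6 = 66/6 = 11; σ²_Drywall = ((15−7)/6)² = 1.778
te_Painting = (12 + 4·14 + 22)/6 = 90/6 = 15; σ²_Painting = ((22−12)/6)² = 2.778
te_Flooring = (7 + 4·13 + 25)/6 = 84/6 = 14; σ²_Flooring = ((25−7)/6)² = 9.000

Forward pass:
ES_HVAC install = 0; EF_HVAC install = 4
ES_Insulation = 4; EF_Insulation = 4+5 = 9
ES_Drywall = 4; EF_Drywall = 4+11 = 15
ES_Painting = 4; EF_Painting = 4+15 = 19
ES_Flooring = max(EF_Insulation=9, EF_Drywall=15, EF_Painting=19) = 19; EF_Flooring = 19+14 = 33
Expected project duration μ = 33 days. Critical path: HVAC install → Painting → Flooring.

Variance along critical path = 1.778 + 2.778 + 9.000 = 13.556; σ = √13.556 = 3.682 days.
Z = (26 − 33) / 3.682 = -1.901
P(T ≤ 26) = Φ(-1.901) ≈ 0.029

0.029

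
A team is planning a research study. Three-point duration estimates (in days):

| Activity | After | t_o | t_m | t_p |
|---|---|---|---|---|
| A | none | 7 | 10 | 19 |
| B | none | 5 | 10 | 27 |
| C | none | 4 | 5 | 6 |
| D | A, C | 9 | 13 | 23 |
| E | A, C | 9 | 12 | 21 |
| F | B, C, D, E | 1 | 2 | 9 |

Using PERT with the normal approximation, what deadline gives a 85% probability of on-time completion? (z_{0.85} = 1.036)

31.5 days

te_A = (7 + 4·10 + 19)/6 = 66/6 = 11; σ²_A = ((19−7)/6)² = 4.000
te_B = (5 + 4·10 + 27)/6 = 72/6 = 12; σ²_B = ((27−5)/6)² = 13.444
te_C = (4 + 4·5 + 6)/6 = 30/6 = 5; σ²_C = ((6−4)/6)² = 0.111
te_D = (9 + 4·13 + 23)/6 = 84/6 = 14; σ²_D = ((23−9)/6)² = 5.444
te_E = (9 + 4·12 + 21)/6 = 78/6 = 13; σ²_E = ((21−9)/6)² = 4.000
te_F = (1 + 4·2 + 9)/6 = 18/6 = 3; σ²_F = ((9−1)/6)² = 1.778

Forward pass:
ES_A = 0; EF_A = 11
ES_B = 0; EF_B = 12
ES_C = 0; EF_C = 5
ES_D = max(EF_A=11, EF_C=5) = 11; EF_D = 11+14 = 25
ES_E = max(EF_A=11, EF_C=5) = 11; EF_E = 11+13 = 24
ES_F = max(EF_B=12, EF_C=5, EF_D=25, EF_E=24) = 25; EF_F = 25+3 = 28
Expected project duration μ = 28 days. Critical path: A → D → F.

Variance along critical path = 4.000 + 5.444 + 1.778 = 11.222; σ = 3.350 days.
D = μ + z·σ = 28 + 1.036·3.350 = 31.5 days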